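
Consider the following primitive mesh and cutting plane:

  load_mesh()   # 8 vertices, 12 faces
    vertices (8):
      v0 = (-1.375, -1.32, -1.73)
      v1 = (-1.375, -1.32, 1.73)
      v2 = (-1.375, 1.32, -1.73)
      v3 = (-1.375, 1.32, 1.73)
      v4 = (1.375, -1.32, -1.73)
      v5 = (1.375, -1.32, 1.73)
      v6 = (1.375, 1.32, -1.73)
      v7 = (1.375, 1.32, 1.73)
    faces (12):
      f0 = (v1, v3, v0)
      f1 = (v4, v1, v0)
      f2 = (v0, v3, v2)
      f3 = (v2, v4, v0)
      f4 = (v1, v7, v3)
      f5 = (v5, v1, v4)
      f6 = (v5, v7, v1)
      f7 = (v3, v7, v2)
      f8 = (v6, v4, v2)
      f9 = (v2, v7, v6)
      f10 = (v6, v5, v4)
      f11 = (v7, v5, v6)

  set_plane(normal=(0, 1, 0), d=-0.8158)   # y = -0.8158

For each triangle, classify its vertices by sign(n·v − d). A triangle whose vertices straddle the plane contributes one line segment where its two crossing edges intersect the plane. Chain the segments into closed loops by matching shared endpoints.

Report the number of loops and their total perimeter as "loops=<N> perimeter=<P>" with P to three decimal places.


Straddling triangles (8 of 12):
  (v1,v3,v0) [-+-] → (-1.375, -0.8158, 1.73)–(-1.375, -0.8158, -1.06919)  len=2.7992
  (v0,v3,v2) [-++] → (-1.375, -0.8158, -1.06919)–(-1.375, -0.8158, -1.73)  len=0.6608
  (v2,v4,v0) [+--] → (0.849792, -0.8158, -1.73)–(-1.375, -0.8158, -1.73)  len=2.2248
  (v1,v7,v3) [-++] → (-0.849792, -0.8158, 1.73)–(-1.375, -0.8158, 1.73)  len=0.5252
  (v5,v7,v1) [-+-] → (1.375, -0.8158, 1.73)–(-0.849792, -0.8158, 1.73)  len=2.2248
  (v6,v4,v2) [+-+] → (1.375, -0.8158, -1.73)–(0.849792, -0.8158, -1.73)  len=0.5252
  (v6,v5,v4) [+--] → (1.375, -0.8158, 1.06919)–(1.375, -0.8158, -1.73)  len=2.7992
  (v7,v5,v6) [+-+] → (1.375, -0.8158, 1.73)–(1.375, -0.8158, 1.06919)  len=0.6608

Chained into 1 loop(s):
  loop 1: 8 segments, perimeter = 12.4200
Total perimeter = 12.420

loops=1 perimeter=12.420


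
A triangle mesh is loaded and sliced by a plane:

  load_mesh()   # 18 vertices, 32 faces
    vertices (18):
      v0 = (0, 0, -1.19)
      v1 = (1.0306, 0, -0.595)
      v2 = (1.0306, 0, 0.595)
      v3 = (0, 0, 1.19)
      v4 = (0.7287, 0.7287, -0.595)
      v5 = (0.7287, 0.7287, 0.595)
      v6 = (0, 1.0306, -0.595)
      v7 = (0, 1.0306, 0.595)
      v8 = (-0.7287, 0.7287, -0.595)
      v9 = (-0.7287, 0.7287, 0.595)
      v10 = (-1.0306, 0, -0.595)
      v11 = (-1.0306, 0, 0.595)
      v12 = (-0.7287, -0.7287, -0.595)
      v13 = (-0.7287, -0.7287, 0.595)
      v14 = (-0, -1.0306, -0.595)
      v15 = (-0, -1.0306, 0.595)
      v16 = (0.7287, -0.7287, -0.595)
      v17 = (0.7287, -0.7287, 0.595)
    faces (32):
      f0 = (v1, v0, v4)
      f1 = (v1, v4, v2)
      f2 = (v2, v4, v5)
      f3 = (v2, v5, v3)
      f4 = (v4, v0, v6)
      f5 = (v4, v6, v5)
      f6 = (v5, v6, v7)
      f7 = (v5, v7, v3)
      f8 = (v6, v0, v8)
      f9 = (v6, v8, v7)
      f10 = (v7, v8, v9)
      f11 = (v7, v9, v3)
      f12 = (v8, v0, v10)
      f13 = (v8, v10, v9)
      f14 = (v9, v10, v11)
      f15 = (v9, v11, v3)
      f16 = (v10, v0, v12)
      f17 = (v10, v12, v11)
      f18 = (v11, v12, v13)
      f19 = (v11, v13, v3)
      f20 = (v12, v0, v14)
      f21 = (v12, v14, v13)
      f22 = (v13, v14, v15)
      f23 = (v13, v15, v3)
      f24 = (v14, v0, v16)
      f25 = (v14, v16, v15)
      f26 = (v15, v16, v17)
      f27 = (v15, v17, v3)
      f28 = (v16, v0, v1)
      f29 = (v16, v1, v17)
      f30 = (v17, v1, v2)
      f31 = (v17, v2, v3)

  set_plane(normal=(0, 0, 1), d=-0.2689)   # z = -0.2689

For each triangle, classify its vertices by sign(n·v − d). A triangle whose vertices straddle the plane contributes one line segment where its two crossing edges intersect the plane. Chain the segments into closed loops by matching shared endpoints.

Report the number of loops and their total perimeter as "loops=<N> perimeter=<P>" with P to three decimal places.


Straddling triangles (16 of 32):
  (v1,v4,v2) [--+] → (0.811431, 0.529012, -0.2689)–(1.0306, 0, -0.2689)  len=0.5726
  (v2,v4,v5) [+-+] → (0.811431, 0.529012, -0.2689)–(0.7287, 0.7287, -0.2689)  len=0.2161
  (v4,v6,v5) [--+] → (0.199688, 0.947869, -0.2689)–(0.7287, 0.7287, -0.2689)  len=0.5726
  (v5,v6,v7) [+-+] → (0.199688, 0.947869, -0.2689)–(0, 1.0306, -0.2689)  len=0.2161
  (v6,v8,v7) [--+] → (-0.529012, 0.811431, -0.2689)–(0, 1.0306, -0.2689)  len=0.5726
  (v7,v8,v9) [+-+] → (-0.529012, 0.811431, -0.2689)–(-0.7287, 0.7287, -0.2689)  len=0.2161
  (v8,v10,v9) [--+] → (-0.947869, 0.199688, -0.2689)–(-0.7287, 0.7287, -0.2689)  len=0.5726
  (v9,v10,v11) [+-+] → (-0.947869, 0.199688, -0.2689)–(-1.0306, 0, -0.2689)  len=0.2161
  (v10,v12,v11) [--+] → (-0.811431, -0.529012, -0.2689)–(-1.0306, 0, -0.2689)  len=0.5726
  (v11,v12,v13) [+-+] → (-0.811431, -0.529012, -0.2689)–(-0.7287, -0.7287, -0.2689)  len=0.2161
  (v12,v14,v13) [--+] → (-0.199688, -0.947869, -0.2689)–(-0.7287, -0.7287, -0.2689)  len=0.5726
  (v13,v14,v15) [+-+] → (-0.199688, -0.947869, -0.2689)–(0, -1.0306, -0.2689)  len=0.2161
  (v14,v16,v15) [--+] → (0.529012, -0.811431, -0.2689)–(0, -1.0306, -0.2689)  len=0.5726
  (v15,v16,v17) [+-+] → (0.529012, -0.811431, -0.2689)–(0.7287, -0.7287, -0.2689)  len=0.2161
  (v16,v1,v17) [--+] → (0.947869, -0.199688, -0.2689)–(0.7287, -0.7287, -0.2689)  len=0.5726
  (v17,v1,v2) [+-+] → (0.947869, -0.199688, -0.2689)–(1.0306, 0, -0.2689)  len=0.2161

Chained into 1 loop(s):
  loop 1: 16 segments, perimeter = 6.3101
Total perimeter = 6.310

loops=1 perimeter=6.310


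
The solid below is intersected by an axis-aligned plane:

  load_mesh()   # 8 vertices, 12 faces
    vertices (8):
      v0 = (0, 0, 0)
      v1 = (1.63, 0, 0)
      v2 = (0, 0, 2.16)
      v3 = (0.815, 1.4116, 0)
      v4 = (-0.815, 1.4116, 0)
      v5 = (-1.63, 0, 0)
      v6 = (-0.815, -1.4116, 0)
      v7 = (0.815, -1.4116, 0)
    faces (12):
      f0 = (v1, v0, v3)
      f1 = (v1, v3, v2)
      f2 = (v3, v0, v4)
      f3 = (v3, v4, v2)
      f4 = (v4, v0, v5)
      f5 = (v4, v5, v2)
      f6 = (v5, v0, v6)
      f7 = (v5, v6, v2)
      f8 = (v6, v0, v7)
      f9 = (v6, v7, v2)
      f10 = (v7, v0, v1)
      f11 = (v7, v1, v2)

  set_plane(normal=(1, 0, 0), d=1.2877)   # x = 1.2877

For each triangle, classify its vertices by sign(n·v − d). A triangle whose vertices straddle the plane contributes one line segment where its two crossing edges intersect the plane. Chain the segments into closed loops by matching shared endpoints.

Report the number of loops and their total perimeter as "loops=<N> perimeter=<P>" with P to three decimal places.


Straddling triangles (4 of 12):
  (v1,v0,v3) [+--] → (1.2877, 0, 0)–(1.2877, 0.592872, 0)  len=0.5929
  (v1,v3,v2) [+--] → (1.2877, 0.592872, 0)–(1.2877, 0, 0.4536)  len=0.7465
  (v7,v0,v1) [--+] → (1.2877, 0, 0)–(1.2877, -0.592872, 0)  len=0.5929
  (v7,v1,v2) [-+-] → (1.2877, -0.592872, 0)–(1.2877, 0, 0.4536)  len=0.7465

Chained into 1 loop(s):
  loop 1: 4 segments, perimeter = 2.6787
Total perimeter = 2.679

loops=1 perimeter=2.679


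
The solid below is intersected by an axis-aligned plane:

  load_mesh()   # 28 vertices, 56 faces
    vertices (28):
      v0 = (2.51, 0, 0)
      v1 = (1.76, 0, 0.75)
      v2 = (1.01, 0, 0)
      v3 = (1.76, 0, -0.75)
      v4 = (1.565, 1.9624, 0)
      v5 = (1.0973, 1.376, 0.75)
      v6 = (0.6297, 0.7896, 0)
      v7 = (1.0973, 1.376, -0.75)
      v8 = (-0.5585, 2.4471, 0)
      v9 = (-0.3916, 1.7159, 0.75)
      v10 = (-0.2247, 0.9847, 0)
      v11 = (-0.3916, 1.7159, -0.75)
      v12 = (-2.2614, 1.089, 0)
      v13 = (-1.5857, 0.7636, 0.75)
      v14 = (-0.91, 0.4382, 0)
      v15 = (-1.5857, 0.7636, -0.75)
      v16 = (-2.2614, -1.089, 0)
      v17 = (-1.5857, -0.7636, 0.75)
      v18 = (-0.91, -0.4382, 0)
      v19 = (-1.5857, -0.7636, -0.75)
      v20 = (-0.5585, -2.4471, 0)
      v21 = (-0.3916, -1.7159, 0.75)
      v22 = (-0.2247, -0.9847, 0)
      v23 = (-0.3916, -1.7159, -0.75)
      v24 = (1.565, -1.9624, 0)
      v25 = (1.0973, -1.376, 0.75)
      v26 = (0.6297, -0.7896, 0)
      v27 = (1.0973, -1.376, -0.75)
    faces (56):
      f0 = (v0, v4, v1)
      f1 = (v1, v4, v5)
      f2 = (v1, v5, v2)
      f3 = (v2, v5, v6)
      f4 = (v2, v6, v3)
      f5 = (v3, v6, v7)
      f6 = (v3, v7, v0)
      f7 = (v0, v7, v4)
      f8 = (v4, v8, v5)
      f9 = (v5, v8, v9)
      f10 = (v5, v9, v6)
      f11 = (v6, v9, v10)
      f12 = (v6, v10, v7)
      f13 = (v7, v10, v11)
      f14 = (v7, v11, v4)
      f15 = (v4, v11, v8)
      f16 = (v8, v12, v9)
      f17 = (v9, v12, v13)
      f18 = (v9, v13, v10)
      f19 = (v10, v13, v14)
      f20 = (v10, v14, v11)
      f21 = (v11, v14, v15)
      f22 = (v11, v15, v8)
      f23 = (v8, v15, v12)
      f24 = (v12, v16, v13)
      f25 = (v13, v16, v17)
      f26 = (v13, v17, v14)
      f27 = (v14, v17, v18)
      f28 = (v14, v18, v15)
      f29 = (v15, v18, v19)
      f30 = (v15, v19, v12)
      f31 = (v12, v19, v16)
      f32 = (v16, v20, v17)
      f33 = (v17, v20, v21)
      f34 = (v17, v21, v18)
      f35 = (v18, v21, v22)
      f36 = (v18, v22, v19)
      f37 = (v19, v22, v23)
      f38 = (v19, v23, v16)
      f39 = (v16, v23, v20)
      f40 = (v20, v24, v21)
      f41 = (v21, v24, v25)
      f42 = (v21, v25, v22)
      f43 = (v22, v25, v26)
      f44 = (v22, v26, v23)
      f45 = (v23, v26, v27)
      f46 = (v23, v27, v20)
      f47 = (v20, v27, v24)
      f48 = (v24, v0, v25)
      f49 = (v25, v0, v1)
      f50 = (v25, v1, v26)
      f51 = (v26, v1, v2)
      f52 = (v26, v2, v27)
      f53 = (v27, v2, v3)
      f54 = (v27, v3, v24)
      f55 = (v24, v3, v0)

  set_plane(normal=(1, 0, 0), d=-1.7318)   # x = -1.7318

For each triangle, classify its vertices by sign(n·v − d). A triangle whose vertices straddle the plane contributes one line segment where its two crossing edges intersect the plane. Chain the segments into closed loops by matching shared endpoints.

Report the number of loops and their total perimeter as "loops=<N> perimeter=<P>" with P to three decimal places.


Straddling triangles (10 of 56):
  (v8,v12,v9) [+-+] → (-1.7318, 1.51137, 0)–(-1.7318, 1.26656, 0.212429)  len=0.3241
  (v9,v12,v13) [+-+] → (-1.7318, 1.26656, 0.212429)–(-1.7318, 0.833958, 0.587835)  len=0.5728
  (v8,v15,v12) [++-] → (-1.7318, 0.833958, -0.587835)–(-1.7318, 1.51137, 0)  len=0.8969
  (v12,v16,v13) [--+] → (-1.7318, 0.36303, 0.587835)–(-1.7318, 0.833958, 0.587835)  len=0.4709
  (v13,v16,v17) [+-+] → (-1.7318, 0.36303, 0.587835)–(-1.7318, -0.833958, 0.587835)  len=1.1970
  (v15,v19,v12) [++-] → (-1.7318, -0.36303, -0.587835)–(-1.7318, 0.833958, -0.587835)  len=1.1970
  (v12,v19,v16) [-+-] → (-1.7318, -0.36303, -0.587835)–(-1.7318, -0.833958, -0.587835)  len=0.4709
  (v16,v20,v17) [-++] → (-1.7318, -1.51137, 0)–(-1.7318, -0.833958, 0.587835)  len=0.8969
  (v19,v23,v16) [++-] → (-1.7318, -1.26656, -0.212429)–(-1.7318, -0.833958, -0.587835)  len=0.5728
  (v16,v23,v20) [-++] → (-1.7318, -1.26656, -0.212429)–(-1.7318, -1.51137, 0)  len=0.3241

Chained into 1 loop(s):
  loop 1: 10 segments, perimeter = 6.9234
Total perimeter = 6.923

loops=1 perimeter=6.923


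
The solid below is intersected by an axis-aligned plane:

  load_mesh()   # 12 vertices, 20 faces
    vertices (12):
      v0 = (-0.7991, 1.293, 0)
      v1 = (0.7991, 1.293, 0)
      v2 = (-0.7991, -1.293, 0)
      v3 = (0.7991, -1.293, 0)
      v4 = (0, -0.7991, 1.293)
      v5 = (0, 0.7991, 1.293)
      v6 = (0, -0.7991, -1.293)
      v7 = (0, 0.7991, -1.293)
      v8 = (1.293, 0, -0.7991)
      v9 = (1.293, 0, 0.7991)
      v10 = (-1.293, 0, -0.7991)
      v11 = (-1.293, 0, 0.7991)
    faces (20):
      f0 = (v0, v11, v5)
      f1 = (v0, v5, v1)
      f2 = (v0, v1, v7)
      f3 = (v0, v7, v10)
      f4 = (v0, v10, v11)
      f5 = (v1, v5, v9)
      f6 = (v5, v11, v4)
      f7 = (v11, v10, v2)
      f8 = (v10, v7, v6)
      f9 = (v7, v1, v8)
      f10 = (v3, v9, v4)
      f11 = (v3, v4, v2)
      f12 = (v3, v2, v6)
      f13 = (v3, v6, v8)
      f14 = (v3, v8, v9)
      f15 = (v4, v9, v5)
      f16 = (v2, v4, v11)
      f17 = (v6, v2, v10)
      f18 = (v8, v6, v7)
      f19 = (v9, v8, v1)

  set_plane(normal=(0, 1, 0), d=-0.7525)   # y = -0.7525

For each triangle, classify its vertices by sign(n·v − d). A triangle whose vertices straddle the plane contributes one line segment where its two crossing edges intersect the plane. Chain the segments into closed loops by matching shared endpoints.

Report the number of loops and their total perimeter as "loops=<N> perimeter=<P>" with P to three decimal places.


Straddling triangles (10 of 20):
  (v5,v11,v4) [++-] → (-0.0754021, -0.7525, 1.2642)–(0, -0.7525, 1.293)  len=0.0807
  (v11,v10,v2) [++-] → (-1.00556, -0.7525, -0.33404)–(-1.00556, -0.7525, 0.33404)  len=0.6681
  (v10,v7,v6) [++-] → (0, -0.7525, -1.293)–(-0.0754021, -0.7525, -1.2642)  len=0.0807
  (v3,v9,v4) [-+-] → (1.00556, -0.7525, 0.33404)–(0.0754021, -0.7525, 1.2642)  len=1.3154
  (v3,v6,v8) [--+] → (0.0754021, -0.7525, -1.2642)–(1.00556, -0.7525, -0.33404)  len=1.3154
  (v3,v8,v9) [-++] → (1.00556, -0.7525, -0.33404)–(1.00556, -0.7525, 0.33404)  len=0.6681
  (v4,v9,v5) [-++] → (0.0754021, -0.7525, 1.2642)–(0, -0.7525, 1.293)  len=0.0807
  (v2,v4,v11) [--+] → (-0.0754021, -0.7525, 1.2642)–(-1.00556, -0.7525, 0.33404)  len=1.3154
  (v6,v2,v10) [--+] → (-1.00556, -0.7525, -0.33404)–(-0.0754021, -0.7525, -1.2642)  len=1.3154
  (v8,v6,v7) [+-+] → (0.0754021, -0.7525, -1.2642)–(0, -0.7525, -1.293)  len=0.0807

Chained into 1 loop(s):
  loop 1: 10 segments, perimeter = 6.9208
Total perimeter = 6.921

loops=1 perimeter=6.921


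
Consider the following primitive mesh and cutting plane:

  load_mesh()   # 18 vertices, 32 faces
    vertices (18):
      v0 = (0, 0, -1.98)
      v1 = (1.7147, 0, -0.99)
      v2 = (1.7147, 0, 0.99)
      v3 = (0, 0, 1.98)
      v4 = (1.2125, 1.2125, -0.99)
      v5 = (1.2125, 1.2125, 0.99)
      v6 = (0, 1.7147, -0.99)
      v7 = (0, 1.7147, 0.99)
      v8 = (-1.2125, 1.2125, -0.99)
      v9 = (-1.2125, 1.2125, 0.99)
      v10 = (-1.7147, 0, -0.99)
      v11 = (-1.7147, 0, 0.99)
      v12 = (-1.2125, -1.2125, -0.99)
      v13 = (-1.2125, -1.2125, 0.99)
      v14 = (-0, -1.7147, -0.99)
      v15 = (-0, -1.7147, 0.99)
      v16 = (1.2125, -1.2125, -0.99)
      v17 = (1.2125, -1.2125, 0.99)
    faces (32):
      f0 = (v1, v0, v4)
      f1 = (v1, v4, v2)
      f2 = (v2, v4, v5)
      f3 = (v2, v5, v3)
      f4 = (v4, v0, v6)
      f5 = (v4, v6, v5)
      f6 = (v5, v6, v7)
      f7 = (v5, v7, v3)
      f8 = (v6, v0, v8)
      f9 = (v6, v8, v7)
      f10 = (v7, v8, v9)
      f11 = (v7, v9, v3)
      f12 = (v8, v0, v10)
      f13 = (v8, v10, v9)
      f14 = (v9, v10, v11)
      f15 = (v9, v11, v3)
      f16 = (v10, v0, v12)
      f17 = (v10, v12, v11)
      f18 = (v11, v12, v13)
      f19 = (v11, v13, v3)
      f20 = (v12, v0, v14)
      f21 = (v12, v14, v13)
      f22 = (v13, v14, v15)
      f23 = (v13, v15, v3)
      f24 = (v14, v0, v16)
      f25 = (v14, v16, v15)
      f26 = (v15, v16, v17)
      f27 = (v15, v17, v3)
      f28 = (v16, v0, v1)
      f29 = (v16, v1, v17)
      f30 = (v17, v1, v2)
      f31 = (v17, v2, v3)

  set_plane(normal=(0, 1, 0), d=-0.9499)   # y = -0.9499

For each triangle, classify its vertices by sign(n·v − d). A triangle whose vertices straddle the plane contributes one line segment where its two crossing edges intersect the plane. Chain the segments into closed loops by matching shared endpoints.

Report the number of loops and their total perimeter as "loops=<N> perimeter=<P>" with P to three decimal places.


Straddling triangles (12 of 32):
  (v10,v0,v12) [++-] → (-0.9499, -0.9499, -1.20441)–(-1.32127, -0.9499, -0.99)  len=0.4288
  (v10,v12,v11) [+-+] → (-1.32127, -0.9499, -0.99)–(-1.32127, -0.9499, -0.561177)  len=0.4288
  (v11,v12,v13) [+--] → (-1.32127, -0.9499, -0.561177)–(-1.32127, -0.9499, 0.99)  len=1.5512
  (v11,v13,v3) [+-+] → (-1.32127, -0.9499, 0.99)–(-0.9499, -0.9499, 1.20441)  len=0.4288
  (v12,v0,v14) [-+-] → (-0.9499, -0.9499, -1.20441)–(0, -0.9499, -1.43157)  len=0.9767
  (v13,v15,v3) [--+] → (0, -0.9499, 1.43157)–(-0.9499, -0.9499, 1.20441)  len=0.9767
  (v14,v0,v16) [-+-] → (0, -0.9499, -1.43157)–(0.9499, -0.9499, -1.20441)  len=0.9767
  (v15,v17,v3) [--+] → (0.9499, -0.9499, 1.20441)–(0, -0.9499, 1.43157)  len=0.9767
  (v16,v0,v1) [-++] → (0.9499, -0.9499, -1.20441)–(1.32127, -0.9499, -0.99)  len=0.4288
  (v16,v1,v17) [-+-] → (1.32127, -0.9499, -0.99)–(1.32127, -0.9499, 0.561177)  len=1.5512
  (v17,v1,v2) [-++] → (1.32127, -0.9499, 0.561177)–(1.32127, -0.9499, 0.99)  len=0.4288
  (v17,v2,v3) [-++] → (1.32127, -0.9499, 0.99)–(0.9499, -0.9499, 1.20441)  len=0.4288

Chained into 1 loop(s):
  loop 1: 12 segments, perimeter = 9.5820
Total perimeter = 9.582

loops=1 perimeter=9.582


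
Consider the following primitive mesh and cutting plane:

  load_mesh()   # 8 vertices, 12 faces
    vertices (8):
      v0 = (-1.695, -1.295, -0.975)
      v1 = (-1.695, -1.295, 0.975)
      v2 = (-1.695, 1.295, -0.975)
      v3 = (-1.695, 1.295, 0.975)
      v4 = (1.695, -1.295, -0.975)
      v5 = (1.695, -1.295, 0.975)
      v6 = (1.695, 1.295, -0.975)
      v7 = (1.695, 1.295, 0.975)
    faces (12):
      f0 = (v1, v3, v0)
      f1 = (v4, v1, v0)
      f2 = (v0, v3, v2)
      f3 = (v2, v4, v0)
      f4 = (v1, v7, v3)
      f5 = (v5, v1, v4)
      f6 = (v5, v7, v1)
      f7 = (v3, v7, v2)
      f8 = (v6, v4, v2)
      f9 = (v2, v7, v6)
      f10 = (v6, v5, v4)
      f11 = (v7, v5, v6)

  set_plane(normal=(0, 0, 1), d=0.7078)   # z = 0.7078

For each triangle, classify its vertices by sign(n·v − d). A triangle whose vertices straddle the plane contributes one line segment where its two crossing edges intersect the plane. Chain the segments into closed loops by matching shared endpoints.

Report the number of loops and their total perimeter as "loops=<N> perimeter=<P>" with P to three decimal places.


Straddling triangles (8 of 12):
  (v1,v3,v0) [++-] → (-1.695, 0.940104, 0.7078)–(-1.695, -1.295, 0.7078)  len=2.2351
  (v4,v1,v0) [-+-] → (-1.23048, -1.295, 0.7078)–(-1.695, -1.295, 0.7078)  len=0.4645
  (v0,v3,v2) [-+-] → (-1.695, 0.940104, 0.7078)–(-1.695, 1.295, 0.7078)  len=0.3549
  (v5,v1,v4) [++-] → (-1.23048, -1.295, 0.7078)–(1.695, -1.295, 0.7078)  len=2.9255
  (v3,v7,v2) [++-] → (1.23048, 1.295, 0.7078)–(-1.695, 1.295, 0.7078)  len=2.9255
  (v2,v7,v6) [-+-] → (1.23048, 1.295, 0.7078)–(1.695, 1.295, 0.7078)  len=0.4645
  (v6,v5,v4) [-+-] → (1.695, -0.940104, 0.7078)–(1.695, -1.295, 0.7078)  len=0.3549
  (v7,v5,v6) [++-] → (1.695, -0.940104, 0.7078)–(1.695, 1.295, 0.7078)  len=2.2351

Chained into 1 loop(s):
  loop 1: 8 segments, perimeter = 11.9600
Total perimeter = 11.960

loops=1 perimeter=11.960


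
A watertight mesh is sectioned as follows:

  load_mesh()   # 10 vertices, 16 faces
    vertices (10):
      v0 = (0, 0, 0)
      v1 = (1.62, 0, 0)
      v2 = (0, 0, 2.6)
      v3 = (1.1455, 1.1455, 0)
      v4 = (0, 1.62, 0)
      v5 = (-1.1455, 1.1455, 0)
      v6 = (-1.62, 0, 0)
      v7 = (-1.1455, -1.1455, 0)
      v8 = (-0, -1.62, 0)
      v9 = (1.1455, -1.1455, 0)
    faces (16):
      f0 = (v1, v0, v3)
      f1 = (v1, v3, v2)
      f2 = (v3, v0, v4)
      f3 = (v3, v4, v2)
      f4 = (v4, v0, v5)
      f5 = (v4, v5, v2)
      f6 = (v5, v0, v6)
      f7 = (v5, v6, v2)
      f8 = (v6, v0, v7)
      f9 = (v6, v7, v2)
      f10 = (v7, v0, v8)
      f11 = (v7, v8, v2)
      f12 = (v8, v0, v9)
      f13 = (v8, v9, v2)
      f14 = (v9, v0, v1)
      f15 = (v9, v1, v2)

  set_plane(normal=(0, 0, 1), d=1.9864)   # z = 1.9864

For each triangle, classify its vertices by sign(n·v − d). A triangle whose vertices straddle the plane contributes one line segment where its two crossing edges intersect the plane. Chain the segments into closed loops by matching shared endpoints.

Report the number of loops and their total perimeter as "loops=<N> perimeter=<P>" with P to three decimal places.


Straddling triangles (8 of 16):
  (v1,v3,v2) [--+] → (0.270338, 0.270338, 1.9864)–(0.38232, 0, 1.9864)  len=0.2926
  (v3,v4,v2) [--+] → (0, 0.38232, 1.9864)–(0.270338, 0.270338, 1.9864)  len=0.2926
  (v4,v5,v2) [--+] → (-0.270338, 0.270338, 1.9864)–(0, 0.38232, 1.9864)  len=0.2926
  (v5,v6,v2) [--+] → (-0.38232, 0, 1.9864)–(-0.270338, 0.270338, 1.9864)  len=0.2926
  (v6,v7,v2) [--+] → (-0.270338, -0.270338, 1.9864)–(-0.38232, 0, 1.9864)  len=0.2926
  (v7,v8,v2) [--+] → (0, -0.38232, 1.9864)–(-0.270338, -0.270338, 1.9864)  len=0.2926
  (v8,v9,v2) [--+] → (0.270338, -0.270338, 1.9864)–(0, -0.38232, 1.9864)  len=0.2926
  (v9,v1,v2) [--+] → (0.38232, 0, 1.9864)–(0.270338, -0.270338, 1.9864)  len=0.2926

Chained into 1 loop(s):
  loop 1: 8 segments, perimeter = 2.3409
Total perimeter = 2.341

loops=1 perimeter=2.341


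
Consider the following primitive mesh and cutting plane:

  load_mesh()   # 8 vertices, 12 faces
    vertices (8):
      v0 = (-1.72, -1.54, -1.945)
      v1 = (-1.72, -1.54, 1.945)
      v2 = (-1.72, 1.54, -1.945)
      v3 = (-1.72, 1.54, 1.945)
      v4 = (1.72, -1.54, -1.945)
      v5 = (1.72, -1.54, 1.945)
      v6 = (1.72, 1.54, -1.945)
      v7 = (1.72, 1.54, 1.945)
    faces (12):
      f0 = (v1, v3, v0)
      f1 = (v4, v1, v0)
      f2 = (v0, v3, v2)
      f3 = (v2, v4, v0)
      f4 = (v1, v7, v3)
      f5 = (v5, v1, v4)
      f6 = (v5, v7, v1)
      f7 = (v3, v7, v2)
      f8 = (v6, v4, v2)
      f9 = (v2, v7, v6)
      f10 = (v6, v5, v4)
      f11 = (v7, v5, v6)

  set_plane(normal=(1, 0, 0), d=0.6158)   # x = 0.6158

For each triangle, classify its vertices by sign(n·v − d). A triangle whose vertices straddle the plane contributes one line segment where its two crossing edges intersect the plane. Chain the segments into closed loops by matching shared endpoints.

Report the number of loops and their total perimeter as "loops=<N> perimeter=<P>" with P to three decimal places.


Straddling triangles (8 of 12):
  (v4,v1,v0) [+--] → (0.6158, -1.54, -0.696355)–(0.6158, -1.54, -1.945)  len=1.2486
  (v2,v4,v0) [-+-] → (0.6158, -0.551356, -1.945)–(0.6158, -1.54, -1.945)  len=0.9886
  (v1,v7,v3) [-+-] → (0.6158, 0.551356, 1.945)–(0.6158, 1.54, 1.945)  len=0.9886
  (v5,v1,v4) [+-+] → (0.6158, -1.54, 1.945)–(0.6158, -1.54, -0.696355)  len=2.6414
  (v5,v7,v1) [++-] → (0.6158, 0.551356, 1.945)–(0.6158, -1.54, 1.945)  len=2.0914
  (v3,v7,v2) [-+-] → (0.6158, 1.54, 1.945)–(0.6158, 1.54, 0.696355)  len=1.2486
  (v6,v4,v2) [++-] → (0.6158, -0.551356, -1.945)–(0.6158, 1.54, -1.945)  len=2.0914
  (v2,v7,v6) [-++] → (0.6158, 1.54, 0.696355)–(0.6158, 1.54, -1.945)  len=2.6414

Chained into 1 loop(s):
  loop 1: 8 segments, perimeter = 13.9400
Total perimeter = 13.940

loops=1 perimeter=13.940


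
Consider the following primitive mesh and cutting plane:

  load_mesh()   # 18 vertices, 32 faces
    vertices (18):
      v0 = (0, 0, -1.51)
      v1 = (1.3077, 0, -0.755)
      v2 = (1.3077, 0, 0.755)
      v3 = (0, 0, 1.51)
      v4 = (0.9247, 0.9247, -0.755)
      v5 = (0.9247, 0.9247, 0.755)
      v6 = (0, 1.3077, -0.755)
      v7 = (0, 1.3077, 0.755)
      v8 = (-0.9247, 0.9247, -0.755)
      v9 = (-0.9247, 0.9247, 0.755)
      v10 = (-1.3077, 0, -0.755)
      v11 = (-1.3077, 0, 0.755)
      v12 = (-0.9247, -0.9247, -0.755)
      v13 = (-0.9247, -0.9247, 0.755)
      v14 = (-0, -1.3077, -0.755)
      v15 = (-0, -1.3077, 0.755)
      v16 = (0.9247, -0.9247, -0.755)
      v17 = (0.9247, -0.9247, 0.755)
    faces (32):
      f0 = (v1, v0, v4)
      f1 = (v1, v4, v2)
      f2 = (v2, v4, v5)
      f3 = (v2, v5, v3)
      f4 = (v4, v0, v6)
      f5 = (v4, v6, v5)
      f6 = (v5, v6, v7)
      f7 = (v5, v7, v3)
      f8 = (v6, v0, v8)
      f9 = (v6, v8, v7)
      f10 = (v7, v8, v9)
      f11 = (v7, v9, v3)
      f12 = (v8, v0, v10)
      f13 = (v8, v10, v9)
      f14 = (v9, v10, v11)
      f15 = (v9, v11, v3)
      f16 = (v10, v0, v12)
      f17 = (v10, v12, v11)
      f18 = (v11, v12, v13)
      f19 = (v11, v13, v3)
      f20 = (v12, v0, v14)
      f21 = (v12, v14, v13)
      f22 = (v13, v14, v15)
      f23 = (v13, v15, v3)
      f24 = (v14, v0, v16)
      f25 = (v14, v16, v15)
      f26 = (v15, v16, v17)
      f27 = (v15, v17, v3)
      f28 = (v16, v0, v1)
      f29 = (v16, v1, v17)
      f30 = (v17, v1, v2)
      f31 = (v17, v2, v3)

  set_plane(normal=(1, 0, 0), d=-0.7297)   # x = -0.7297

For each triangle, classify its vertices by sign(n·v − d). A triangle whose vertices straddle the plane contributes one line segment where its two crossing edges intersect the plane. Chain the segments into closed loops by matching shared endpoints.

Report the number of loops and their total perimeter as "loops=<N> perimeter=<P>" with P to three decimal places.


loops=1 perimeter=7.295

Straddling triangles (12 of 32):
  (v6,v0,v8) [++-] → (-0.7297, 0.7297, -0.914214)–(-0.7297, 1.00547, -0.755)  len=0.3184
  (v6,v8,v7) [+-+] → (-0.7297, 1.00547, -0.755)–(-0.7297, 1.00547, -0.436572)  len=0.3184
  (v7,v8,v9) [+--] → (-0.7297, 1.00547, -0.436572)–(-0.7297, 1.00547, 0.755)  len=1.1916
  (v7,v9,v3) [+-+] → (-0.7297, 1.00547, 0.755)–(-0.7297, 0.7297, 0.914214)  len=0.3184
  (v8,v0,v10) [-+-] → (-0.7297, 0.7297, -0.914214)–(-0.7297, 0, -1.08871)  len=0.7503
  (v9,v11,v3) [--+] → (-0.7297, 0, 1.08871)–(-0.7297, 0.7297, 0.914214)  len=0.7503
  (v10,v0,v12) [-+-] → (-0.7297, 0, -1.08871)–(-0.7297, -0.7297, -0.914214)  len=0.7503
  (v11,v13,v3) [--+] → (-0.7297, -0.7297, 0.914214)–(-0.7297, 0, 1.08871)  len=0.7503
  (v12,v0,v14) [-++] → (-0.7297, -0.7297, -0.914214)–(-0.7297, -1.00547, -0.755)  len=0.3184
  (v12,v14,v13) [-+-] → (-0.7297, -1.00547, -0.755)–(-0.7297, -1.00547, 0.436572)  len=1.1916
  (v13,v14,v15) [-++] → (-0.7297, -1.00547, 0.436572)–(-0.7297, -1.00547, 0.755)  len=0.3184
  (v13,v15,v3) [-++] → (-0.7297, -1.00547, 0.755)–(-0.7297, -0.7297, 0.914214)  len=0.3184

Chained into 1 loop(s):
  loop 1: 12 segments, perimeter = 7.2948
Total perimeter = 7.295


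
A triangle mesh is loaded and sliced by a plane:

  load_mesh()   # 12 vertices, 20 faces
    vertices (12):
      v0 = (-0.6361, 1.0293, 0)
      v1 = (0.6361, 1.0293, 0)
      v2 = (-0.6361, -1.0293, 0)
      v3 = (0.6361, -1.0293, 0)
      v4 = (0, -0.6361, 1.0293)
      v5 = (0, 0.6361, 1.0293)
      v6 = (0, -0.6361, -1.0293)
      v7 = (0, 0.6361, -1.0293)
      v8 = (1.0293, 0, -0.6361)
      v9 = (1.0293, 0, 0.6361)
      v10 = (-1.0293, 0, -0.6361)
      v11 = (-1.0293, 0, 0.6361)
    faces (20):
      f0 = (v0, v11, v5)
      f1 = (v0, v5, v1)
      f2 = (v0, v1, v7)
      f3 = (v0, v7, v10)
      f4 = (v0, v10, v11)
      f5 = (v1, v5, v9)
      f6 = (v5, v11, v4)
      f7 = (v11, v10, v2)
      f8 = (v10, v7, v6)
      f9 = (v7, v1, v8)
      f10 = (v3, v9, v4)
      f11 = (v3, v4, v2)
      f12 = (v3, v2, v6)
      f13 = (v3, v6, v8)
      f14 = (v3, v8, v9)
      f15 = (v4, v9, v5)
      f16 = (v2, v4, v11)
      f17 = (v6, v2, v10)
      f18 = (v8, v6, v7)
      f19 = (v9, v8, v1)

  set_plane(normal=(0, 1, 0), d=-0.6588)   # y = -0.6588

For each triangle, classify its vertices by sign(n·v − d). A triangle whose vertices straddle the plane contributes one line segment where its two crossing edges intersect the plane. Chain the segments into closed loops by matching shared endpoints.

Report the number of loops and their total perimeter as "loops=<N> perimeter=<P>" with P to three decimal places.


Straddling triangles (8 of 20):
  (v11,v10,v2) [++-] → (-0.777634, -0.6588, -0.228966)–(-0.777634, -0.6588, 0.228966)  len=0.4579
  (v3,v9,v4) [-++] → (0.777634, -0.6588, 0.228966)–(0.036723, -0.6588, 0.969877)  len=1.0478
  (v3,v4,v2) [-+-] → (0.036723, -0.6588, 0.969877)–(-0.036723, -0.6588, 0.969877)  len=0.0734
  (v3,v2,v6) [--+] → (-0.036723, -0.6588, -0.969877)–(0.036723, -0.6588, -0.969877)  len=0.0734
  (v3,v6,v8) [-++] → (0.036723, -0.6588, -0.969877)–(0.777634, -0.6588, -0.228966)  len=1.0478
  (v3,v8,v9) [-++] → (0.777634, -0.6588, -0.228966)–(0.777634, -0.6588, 0.228966)  len=0.4579
  (v2,v4,v11) [-++] → (-0.036723, -0.6588, 0.969877)–(-0.777634, -0.6588, 0.228966)  len=1.0478
  (v6,v2,v10) [+-+] → (-0.036723, -0.6588, -0.969877)–(-0.777634, -0.6588, -0.228966)  len=1.0478

Chained into 1 loop(s):
  loop 1: 8 segments, perimeter = 5.2540
Total perimeter = 5.254

loops=1 perimeter=5.254


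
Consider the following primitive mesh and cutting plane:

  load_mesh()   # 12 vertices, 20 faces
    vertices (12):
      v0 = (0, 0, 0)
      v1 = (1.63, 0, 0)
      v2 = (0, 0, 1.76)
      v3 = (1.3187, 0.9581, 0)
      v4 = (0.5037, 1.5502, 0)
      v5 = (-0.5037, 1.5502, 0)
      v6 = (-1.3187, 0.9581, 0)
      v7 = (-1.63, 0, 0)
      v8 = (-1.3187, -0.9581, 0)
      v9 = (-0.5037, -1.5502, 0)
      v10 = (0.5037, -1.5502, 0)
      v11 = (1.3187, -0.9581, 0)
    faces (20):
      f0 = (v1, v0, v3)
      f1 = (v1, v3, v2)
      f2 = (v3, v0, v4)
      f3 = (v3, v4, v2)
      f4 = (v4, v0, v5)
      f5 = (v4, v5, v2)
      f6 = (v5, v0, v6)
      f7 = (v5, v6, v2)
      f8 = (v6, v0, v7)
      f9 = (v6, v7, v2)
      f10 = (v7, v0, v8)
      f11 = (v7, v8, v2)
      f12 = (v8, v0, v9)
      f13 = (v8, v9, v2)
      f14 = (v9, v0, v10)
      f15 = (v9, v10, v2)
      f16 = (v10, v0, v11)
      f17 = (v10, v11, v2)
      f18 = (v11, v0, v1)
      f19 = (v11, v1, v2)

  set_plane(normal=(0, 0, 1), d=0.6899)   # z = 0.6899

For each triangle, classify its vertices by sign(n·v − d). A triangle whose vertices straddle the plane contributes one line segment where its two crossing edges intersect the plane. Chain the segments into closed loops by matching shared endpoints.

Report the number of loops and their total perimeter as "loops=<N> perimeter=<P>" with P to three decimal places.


Straddling triangles (10 of 20):
  (v1,v3,v2) [--+] → (0.801785, 0.582536, 0.6899)–(0.991059, 0, 0.6899)  len=0.6125
  (v3,v4,v2) [--+] → (0.306255, 0.942539, 0.6899)–(0.801785, 0.582536, 0.6899)  len=0.6125
  (v4,v5,v2) [--+] → (-0.306255, 0.942539, 0.6899)–(0.306255, 0.942539, 0.6899)  len=0.6125
  (v5,v6,v2) [--+] → (-0.801785, 0.582536, 0.6899)–(-0.306255, 0.942539, 0.6899)  len=0.6125
  (v6,v7,v2) [--+] → (-0.991059, 0, 0.6899)–(-0.801785, 0.582536, 0.6899)  len=0.6125
  (v7,v8,v2) [--+] → (-0.801785, -0.582536, 0.6899)–(-0.991059, 0, 0.6899)  len=0.6125
  (v8,v9,v2) [--+] → (-0.306255, -0.942539, 0.6899)–(-0.801785, -0.582536, 0.6899)  len=0.6125
  (v9,v10,v2) [--+] → (0.306255, -0.942539, 0.6899)–(-0.306255, -0.942539, 0.6899)  len=0.6125
  (v10,v11,v2) [--+] → (0.801785, -0.582536, 0.6899)–(0.306255, -0.942539, 0.6899)  len=0.6125
  (v11,v1,v2) [--+] → (0.991059, 0, 0.6899)–(0.801785, -0.582536, 0.6899)  len=0.6125

Chained into 1 loop(s):
  loop 1: 10 segments, perimeter = 6.1251
Total perimeter = 6.125

loops=1 perimeter=6.125


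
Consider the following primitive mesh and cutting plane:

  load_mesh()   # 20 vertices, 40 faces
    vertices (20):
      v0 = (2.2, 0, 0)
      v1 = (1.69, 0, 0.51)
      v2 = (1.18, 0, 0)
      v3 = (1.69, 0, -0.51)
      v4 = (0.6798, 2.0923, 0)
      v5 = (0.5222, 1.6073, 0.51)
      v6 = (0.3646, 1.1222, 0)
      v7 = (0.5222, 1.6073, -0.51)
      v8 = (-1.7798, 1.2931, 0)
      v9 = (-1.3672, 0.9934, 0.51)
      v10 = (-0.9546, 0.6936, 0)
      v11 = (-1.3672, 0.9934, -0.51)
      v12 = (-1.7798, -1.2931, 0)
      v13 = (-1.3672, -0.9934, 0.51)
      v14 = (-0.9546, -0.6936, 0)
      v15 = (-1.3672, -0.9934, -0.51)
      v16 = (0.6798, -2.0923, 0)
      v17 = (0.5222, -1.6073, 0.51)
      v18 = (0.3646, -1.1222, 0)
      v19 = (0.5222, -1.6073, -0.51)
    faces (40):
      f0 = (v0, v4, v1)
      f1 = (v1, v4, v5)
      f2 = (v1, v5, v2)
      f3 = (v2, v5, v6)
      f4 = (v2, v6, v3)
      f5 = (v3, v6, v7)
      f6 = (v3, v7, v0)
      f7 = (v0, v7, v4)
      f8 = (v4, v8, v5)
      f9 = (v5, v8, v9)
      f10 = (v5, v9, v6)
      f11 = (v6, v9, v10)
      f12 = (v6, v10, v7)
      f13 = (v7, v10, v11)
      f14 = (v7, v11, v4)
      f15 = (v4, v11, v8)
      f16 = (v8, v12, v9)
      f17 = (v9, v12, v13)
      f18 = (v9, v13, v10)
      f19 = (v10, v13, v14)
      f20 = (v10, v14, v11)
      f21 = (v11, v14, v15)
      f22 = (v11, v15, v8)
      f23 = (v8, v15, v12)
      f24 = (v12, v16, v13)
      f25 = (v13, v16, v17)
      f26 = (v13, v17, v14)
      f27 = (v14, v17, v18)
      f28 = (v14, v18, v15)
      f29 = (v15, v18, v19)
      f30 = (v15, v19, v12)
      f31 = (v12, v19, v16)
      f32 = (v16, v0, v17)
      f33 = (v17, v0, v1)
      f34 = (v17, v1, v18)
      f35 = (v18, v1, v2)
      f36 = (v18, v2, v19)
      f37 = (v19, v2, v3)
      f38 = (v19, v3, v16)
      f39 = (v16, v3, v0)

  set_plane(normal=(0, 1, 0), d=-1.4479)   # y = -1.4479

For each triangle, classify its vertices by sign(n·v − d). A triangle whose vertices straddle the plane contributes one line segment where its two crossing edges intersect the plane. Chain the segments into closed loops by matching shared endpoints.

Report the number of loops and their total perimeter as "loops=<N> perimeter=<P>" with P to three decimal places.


Straddling triangles (14 of 40):
  (v12,v16,v13) [+-+] → (-1.30339, -1.4479, 0)–(-0.52057, -1.4479, 0.299066)  len=0.8380
  (v13,v16,v17) [+--] → (-0.52057, -1.4479, 0.299066)–(0.0316146, -1.4479, 0.51)  len=0.5911
  (v13,v17,v14) [+-+] → (0.0316146, -1.4479, 0.51)–(0.264564, -1.4479, 0.421028)  len=0.2494
  (v14,v17,v18) [+-+] → (0.264564, -1.4479, 0.421028)–(0.470414, -1.4479, 0.342418)  len=0.2203
  (v15,v18,v19) [++-] → (0.470414, -1.4479, -0.342418)–(0.0316146, -1.4479, -0.51)  len=0.4697
  (v15,v19,v12) [+-+] → (0.0316146, -1.4479, -0.51)–(-0.645651, -1.4479, -0.251267)  len=0.7250
  (v12,v19,v16) [+--] → (-0.645651, -1.4479, -0.251267)–(-1.30339, -1.4479, 0)  len=0.7041
  (v16,v0,v17) [-+-] → (1.148, -1.4479, 0)–(0.688592, -1.4479, 0.459422)  len=0.6497
  (v17,v0,v1) [-++] → (0.688592, -1.4479, 0.459422)–(0.638014, -1.4479, 0.51)  len=0.0715
  (v17,v1,v18) [-++] → (0.638014, -1.4479, 0.51)–(0.470414, -1.4479, 0.342418)  len=0.2370
  (v18,v2,v19) [++-] → (0.587436, -1.4479, -0.459422)–(0.470414, -1.4479, -0.342418)  len=0.1655
  (v19,v2,v3) [-++] → (0.587436, -1.4479, -0.459422)–(0.638014, -1.4479, -0.51)  len=0.0715
  (v19,v3,v16) [-+-] → (0.638014, -1.4479, -0.51)–(0.990928, -1.4479, -0.157073)  len=0.4991
  (v16,v3,v0) [-++] → (0.990928, -1.4479, -0.157073)–(1.148, -1.4479, 0)  len=0.2221

Chained into 1 loop(s):
  loop 1: 14 segments, perimeter = 5.7141
Total perimeter = 5.714

loops=1 perimeter=5.714


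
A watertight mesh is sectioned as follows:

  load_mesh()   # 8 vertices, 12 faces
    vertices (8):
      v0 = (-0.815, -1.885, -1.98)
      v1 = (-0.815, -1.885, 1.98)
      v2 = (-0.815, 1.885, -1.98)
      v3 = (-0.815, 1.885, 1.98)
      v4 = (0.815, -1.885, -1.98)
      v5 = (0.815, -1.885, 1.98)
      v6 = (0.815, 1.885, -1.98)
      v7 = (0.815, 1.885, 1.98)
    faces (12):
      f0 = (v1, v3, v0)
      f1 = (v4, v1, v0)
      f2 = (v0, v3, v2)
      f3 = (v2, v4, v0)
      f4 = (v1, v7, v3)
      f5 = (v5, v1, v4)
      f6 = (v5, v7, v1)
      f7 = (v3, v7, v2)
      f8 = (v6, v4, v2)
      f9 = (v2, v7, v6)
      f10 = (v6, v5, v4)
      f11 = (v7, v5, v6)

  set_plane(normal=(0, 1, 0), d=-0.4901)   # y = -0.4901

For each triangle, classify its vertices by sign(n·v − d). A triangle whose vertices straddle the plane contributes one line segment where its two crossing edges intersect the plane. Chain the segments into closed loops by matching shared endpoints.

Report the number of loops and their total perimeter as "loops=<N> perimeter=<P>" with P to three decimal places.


Straddling triangles (8 of 12):
  (v1,v3,v0) [-+-] → (-0.815, -0.4901, 1.98)–(-0.815, -0.4901, -0.5148)  len=2.4948
  (v0,v3,v2) [-++] → (-0.815, -0.4901, -0.5148)–(-0.815, -0.4901, -1.98)  len=1.4652
  (v2,v4,v0) [+--] → (0.2119, -0.4901, -1.98)–(-0.815, -0.4901, -1.98)  len=1.0269
  (v1,v7,v3) [-++] → (-0.2119, -0.4901, 1.98)–(-0.815, -0.4901, 1.98)  len=0.6031
  (v5,v7,v1) [-+-] → (0.815, -0.4901, 1.98)–(-0.2119, -0.4901, 1.98)  len=1.0269
  (v6,v4,v2) [+-+] → (0.815, -0.4901, -1.98)–(0.2119, -0.4901, -1.98)  len=0.6031
  (v6,v5,v4) [+--] → (0.815, -0.4901, 0.5148)–(0.815, -0.4901, -1.98)  len=2.4948
  (v7,v5,v6) [+-+] → (0.815, -0.4901, 1.98)–(0.815, -0.4901, 0.5148)  len=1.4652

Chained into 1 loop(s):
  loop 1: 8 segments, perimeter = 11.1800
Total perimeter = 11.180

loops=1 perimeter=11.180


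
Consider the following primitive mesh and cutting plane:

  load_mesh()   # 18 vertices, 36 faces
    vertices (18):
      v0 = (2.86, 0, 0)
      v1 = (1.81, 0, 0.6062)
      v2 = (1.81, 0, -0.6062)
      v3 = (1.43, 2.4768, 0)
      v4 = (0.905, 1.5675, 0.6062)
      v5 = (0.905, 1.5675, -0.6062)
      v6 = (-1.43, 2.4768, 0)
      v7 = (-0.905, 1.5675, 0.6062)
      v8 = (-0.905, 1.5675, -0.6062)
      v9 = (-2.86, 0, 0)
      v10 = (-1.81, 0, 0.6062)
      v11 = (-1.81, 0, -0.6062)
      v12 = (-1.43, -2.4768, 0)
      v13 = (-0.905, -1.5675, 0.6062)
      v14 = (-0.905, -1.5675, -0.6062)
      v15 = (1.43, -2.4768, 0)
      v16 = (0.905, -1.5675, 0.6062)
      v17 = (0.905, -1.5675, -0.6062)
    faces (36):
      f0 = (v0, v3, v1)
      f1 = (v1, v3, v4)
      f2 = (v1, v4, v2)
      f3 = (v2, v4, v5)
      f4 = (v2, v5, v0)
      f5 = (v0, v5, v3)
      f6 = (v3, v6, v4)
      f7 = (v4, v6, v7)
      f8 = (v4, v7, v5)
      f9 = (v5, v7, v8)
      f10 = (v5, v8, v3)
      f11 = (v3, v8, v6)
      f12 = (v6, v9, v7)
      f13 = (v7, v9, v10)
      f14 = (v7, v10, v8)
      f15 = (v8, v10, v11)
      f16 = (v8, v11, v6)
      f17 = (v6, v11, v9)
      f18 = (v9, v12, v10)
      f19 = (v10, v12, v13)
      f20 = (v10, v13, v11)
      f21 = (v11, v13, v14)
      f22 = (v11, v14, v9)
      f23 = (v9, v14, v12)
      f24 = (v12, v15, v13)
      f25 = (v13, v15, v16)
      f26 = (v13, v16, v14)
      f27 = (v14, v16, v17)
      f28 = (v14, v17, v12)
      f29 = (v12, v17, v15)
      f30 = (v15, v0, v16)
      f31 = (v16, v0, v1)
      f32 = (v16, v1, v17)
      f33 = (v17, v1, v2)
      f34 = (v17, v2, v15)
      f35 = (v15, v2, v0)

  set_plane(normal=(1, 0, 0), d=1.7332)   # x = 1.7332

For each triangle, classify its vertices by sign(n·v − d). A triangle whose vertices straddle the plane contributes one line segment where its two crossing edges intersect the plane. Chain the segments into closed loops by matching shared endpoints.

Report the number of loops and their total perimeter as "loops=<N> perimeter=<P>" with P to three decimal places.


Straddling triangles (12 of 36):
  (v0,v3,v1) [+-+] → (1.7332, 1.95165, 0)–(1.7332, 0.500574, 0.483684)  len=1.5296
  (v1,v3,v4) [+--] → (1.7332, 0.500574, 0.483684)–(1.7332, 0.133021, 0.6062)  len=0.3874
  (v1,v4,v2) [+-+] → (1.7332, 0.133021, 0.6062)–(1.7332, 0.133021, -0.503313)  len=1.1095
  (v2,v4,v5) [+--] → (1.7332, 0.133021, -0.503313)–(1.7332, 0.133021, -0.6062)  len=0.1029
  (v2,v5,v0) [+-+] → (1.7332, 0.133021, -0.6062)–(1.7332, 0.903457, -0.349394)  len=0.8121
  (v0,v5,v3) [+--] → (1.7332, 0.903457, -0.349394)–(1.7332, 1.95165, 0)  len=1.1049
  (v15,v0,v16) [-+-] → (1.7332, -1.95165, 0)–(1.7332, -0.903457, 0.349394)  len=1.1049
  (v16,v0,v1) [-++] → (1.7332, -0.903457, 0.349394)–(1.7332, -0.133021, 0.6062)  len=0.8121
  (v16,v1,v17) [-+-] → (1.7332, -0.133021, 0.6062)–(1.7332, -0.133021, 0.503313)  len=0.1029
  (v17,v1,v2) [-++] → (1.7332, -0.133021, 0.503313)–(1.7332, -0.133021, -0.6062)  len=1.1095
  (v17,v2,v15) [-+-] → (1.7332, -0.133021, -0.6062)–(1.7332, -0.500574, -0.483684)  len=0.3874
  (v15,v2,v0) [-++] → (1.7332, -0.500574, -0.483684)–(1.7332, -1.95165, 0)  len=1.5296

Chained into 2 loop(s):
  loop 1: 6 segments, perimeter = 5.0464
  loop 2: 6 segments, perimeter = 5.0464
Total perimeter = 10.093

loops=2 perimeter=10.093


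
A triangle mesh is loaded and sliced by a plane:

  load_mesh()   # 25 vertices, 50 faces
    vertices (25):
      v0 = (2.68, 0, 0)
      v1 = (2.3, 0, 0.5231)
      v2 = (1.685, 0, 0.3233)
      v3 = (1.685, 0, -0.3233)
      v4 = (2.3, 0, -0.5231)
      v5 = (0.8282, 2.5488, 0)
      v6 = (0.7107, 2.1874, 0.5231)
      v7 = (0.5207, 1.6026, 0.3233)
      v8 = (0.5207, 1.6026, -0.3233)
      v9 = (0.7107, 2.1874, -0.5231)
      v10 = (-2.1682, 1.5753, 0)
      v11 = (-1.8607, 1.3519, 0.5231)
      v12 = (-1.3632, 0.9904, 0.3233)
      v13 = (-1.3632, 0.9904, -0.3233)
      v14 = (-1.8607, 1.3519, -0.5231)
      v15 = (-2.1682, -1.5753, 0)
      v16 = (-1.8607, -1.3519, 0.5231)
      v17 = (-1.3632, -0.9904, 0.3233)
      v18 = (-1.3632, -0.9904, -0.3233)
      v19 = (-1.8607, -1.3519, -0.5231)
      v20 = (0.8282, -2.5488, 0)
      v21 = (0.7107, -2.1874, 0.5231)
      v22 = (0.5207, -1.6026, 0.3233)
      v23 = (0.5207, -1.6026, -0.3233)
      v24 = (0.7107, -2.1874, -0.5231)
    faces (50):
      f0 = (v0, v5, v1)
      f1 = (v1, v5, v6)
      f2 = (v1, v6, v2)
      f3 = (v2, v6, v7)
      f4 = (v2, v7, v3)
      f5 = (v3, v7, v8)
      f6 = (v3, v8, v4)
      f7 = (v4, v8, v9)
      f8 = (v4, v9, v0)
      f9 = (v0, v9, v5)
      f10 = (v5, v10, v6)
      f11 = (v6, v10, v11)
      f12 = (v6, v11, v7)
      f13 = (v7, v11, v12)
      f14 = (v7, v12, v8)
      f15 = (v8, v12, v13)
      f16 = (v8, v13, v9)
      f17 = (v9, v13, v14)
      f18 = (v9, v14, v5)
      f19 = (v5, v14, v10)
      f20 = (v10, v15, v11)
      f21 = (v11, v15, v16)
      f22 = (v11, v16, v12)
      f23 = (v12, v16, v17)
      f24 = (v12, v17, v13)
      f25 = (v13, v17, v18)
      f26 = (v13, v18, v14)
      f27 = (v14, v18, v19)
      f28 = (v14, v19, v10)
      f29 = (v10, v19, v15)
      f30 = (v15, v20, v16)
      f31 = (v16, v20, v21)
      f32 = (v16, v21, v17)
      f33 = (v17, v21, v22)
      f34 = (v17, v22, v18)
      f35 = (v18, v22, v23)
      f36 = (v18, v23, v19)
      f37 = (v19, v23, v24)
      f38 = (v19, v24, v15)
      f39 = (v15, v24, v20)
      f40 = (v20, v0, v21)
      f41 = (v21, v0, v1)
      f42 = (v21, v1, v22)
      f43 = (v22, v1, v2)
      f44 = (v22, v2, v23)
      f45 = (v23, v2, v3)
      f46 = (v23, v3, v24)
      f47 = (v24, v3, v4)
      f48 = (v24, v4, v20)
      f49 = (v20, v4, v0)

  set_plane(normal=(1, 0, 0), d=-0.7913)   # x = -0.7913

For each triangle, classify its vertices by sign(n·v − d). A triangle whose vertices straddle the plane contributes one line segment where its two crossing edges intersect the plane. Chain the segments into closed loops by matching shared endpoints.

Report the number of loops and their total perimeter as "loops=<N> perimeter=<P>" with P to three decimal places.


Straddling triangles (20 of 50):
  (v5,v10,v6) [+-+] → (-0.7913, 2.02264, 0)–(-0.7913, 1.86805, 0.250185)  len=0.2941
  (v6,v10,v11) [+--] → (-0.7913, 1.86805, 0.250185)–(-0.7913, 1.69937, 0.5231)  len=0.3208
  (v6,v11,v7) [+-+] → (-0.7913, 1.69937, 0.5231)–(-0.7913, 1.46448, 0.433377)  len=0.2514
  (v7,v11,v12) [+--] → (-0.7913, 1.46448, 0.433377)–(-0.7913, 1.17625, 0.3233)  len=0.3085
  (v7,v12,v8) [+-+] → (-0.7913, 1.17625, 0.3233)–(-0.7913, 1.17625, 0.12701)  len=0.1963
  (v8,v12,v13) [+--] → (-0.7913, 1.17625, 0.12701)–(-0.7913, 1.17625, -0.3233)  len=0.4503
  (v8,v13,v9) [+-+] → (-0.7913, 1.17625, -0.3233)–(-0.7913, 1.32049, -0.378397)  len=0.1544
  (v9,v13,v14) [+--] → (-0.7913, 1.32049, -0.378397)–(-0.7913, 1.69937, -0.5231)  len=0.4056
  (v9,v14,v5) [+-+] → (-0.7913, 1.69937, -0.5231)–(-0.7913, 1.82792, -0.315058)  len=0.2446
  (v5,v14,v10) [+--] → (-0.7913, 1.82792, -0.315058)–(-0.7913, 2.02264, 0)  len=0.3704
  (v15,v20,v16) [-+-] → (-0.7913, -2.02264, 0)–(-0.7913, -1.82792, 0.315058)  len=0.3704
  (v16,v20,v21) [-++] → (-0.7913, -1.82792, 0.315058)–(-0.7913, -1.69937, 0.5231)  len=0.2446
  (v16,v21,v17) [-+-] → (-0.7913, -1.69937, 0.5231)–(-0.7913, -1.32049, 0.378397)  len=0.4056
  (v17,v21,v22) [-++] → (-0.7913, -1.32049, 0.378397)–(-0.7913, -1.17625, 0.3233)  len=0.1544
  (v17,v22,v18) [-+-] → (-0.7913, -1.17625, 0.3233)–(-0.7913, -1.17625, -0.12701)  len=0.4503
  (v18,v22,v23) [-++] → (-0.7913, -1.17625, -0.12701)–(-0.7913, -1.17625, -0.3233)  len=0.1963
  (v18,v23,v19) [-+-] → (-0.7913, -1.17625, -0.3233)–(-0.7913, -1.46448, -0.433377)  len=0.3085
  (v19,v23,v24) [-++] → (-0.7913, -1.46448, -0.433377)–(-0.7913, -1.69937, -0.5231)  len=0.2514
  (v19,v24,v15) [-+-] → (-0.7913, -1.69937, -0.5231)–(-0.7913, -1.86805, -0.250185)  len=0.3208
  (v15,v24,v20) [-++] → (-0.7913, -1.86805, -0.250185)–(-0.7913, -2.02264, 0)  len=0.2941

Chained into 2 loop(s):
  loop 1: 10 segments, perimeter = 2.9964
  loop 2: 10 segments, perimeter = 2.9964
Total perimeter = 5.993

loops=2 perimeter=5.993
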